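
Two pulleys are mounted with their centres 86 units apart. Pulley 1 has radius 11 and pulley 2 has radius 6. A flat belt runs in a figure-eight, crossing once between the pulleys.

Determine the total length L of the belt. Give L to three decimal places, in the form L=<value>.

crossed belt: β = asin((r1+r2)/C) = asin(17/86) = 11.4010°
wrap1 = wrap2 = π + 2β = 202.8020°
tangent length = C·cosβ = 84.3030
L = (r1+r2)·wrap + 2·C·cosβ = 17·3.5396 + 2·84.3030 = 228.7786

L=228.779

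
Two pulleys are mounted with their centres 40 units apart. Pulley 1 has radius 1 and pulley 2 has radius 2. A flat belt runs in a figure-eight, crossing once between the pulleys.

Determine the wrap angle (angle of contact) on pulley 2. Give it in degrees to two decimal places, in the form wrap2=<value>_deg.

wrap2=188.60_deg

crossed belt: β = asin((r1+r2)/C) = asin(3/40) = 4.3012°
wrap1 = wrap2 = π + 2β = 188.6024°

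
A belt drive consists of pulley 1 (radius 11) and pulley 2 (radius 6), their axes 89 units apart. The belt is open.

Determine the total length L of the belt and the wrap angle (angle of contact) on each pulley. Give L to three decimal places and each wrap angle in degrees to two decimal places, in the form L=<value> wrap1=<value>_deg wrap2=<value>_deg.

open belt: β = asin((r2−r1)/C) = asin(-5/89) = -3.2206°
wrap1 = π − 2β = 186.4411°
wrap2 = π + 2β = 173.5589°
tangent length = C·cosβ = 88.8594
L = r1·wrap1 + r2·wrap2 + 2·C·cosβ = 11·3.2540 + 6·3.0292 + 2·88.8594 = 231.6880

L=231.688 wrap1=186.44_deg wrap2=173.56_deg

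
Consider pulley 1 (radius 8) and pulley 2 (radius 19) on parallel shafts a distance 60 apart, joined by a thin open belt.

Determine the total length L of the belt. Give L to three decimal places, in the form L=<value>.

open belt: β = asin((r2−r1)/C) = asin(11/60) = 10.5640°
wrap1 = π − 2β = 158.8720°
wrap2 = π + 2β = 201.1280°
tangent length = C·cosβ = 58.9830
L = r1·wrap1 + r2·wrap2 + 2·C·cosβ = 8·2.7728 + 19·3.5103 + 2·58.9830 = 206.8454

L=206.845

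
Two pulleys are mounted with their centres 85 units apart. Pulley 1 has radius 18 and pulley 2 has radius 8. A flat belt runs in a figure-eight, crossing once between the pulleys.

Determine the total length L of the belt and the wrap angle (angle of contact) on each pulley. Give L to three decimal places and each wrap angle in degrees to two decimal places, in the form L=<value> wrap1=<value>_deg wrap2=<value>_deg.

crossed belt: β = asin((r1+r2)/C) = asin(26/85) = 17.8113°
wrap1 = wrap2 = π + 2β = 215.6225°
tangent length = C·cosβ = 80.9259
L = (r1+r2)·wrap + 2·C·cosβ = 26·3.7633 + 2·80.9259 = 259.6982

L=259.698 wrap1=215.62_deg wrap2=215.62_deg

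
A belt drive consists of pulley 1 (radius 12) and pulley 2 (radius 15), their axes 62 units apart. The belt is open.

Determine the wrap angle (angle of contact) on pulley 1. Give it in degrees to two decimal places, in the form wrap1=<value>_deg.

wrap1=174.45_deg

open belt: β = asin((r2−r1)/C) = asin(3/62) = 2.7735°
wrap1 = π − 2β = 174.4531°
wrap2 = π + 2β = 185.5469°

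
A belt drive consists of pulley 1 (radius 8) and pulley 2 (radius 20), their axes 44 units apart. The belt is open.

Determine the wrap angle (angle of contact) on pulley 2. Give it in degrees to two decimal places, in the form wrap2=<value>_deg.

wrap2=211.65_deg

open belt: β = asin((r2−r1)/C) = asin(12/44) = 15.8266°
wrap1 = π − 2β = 148.3468°
wrap2 = π + 2β = 211.6532°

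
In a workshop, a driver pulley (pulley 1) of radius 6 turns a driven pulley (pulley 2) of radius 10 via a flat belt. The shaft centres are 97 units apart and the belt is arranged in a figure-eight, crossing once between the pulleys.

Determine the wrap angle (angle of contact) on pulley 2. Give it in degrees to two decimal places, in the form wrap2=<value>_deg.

wrap2=198.99_deg

crossed belt: β = asin((r1+r2)/C) = asin(16/97) = 9.4942°
wrap1 = wrap2 = π + 2β = 198.9885°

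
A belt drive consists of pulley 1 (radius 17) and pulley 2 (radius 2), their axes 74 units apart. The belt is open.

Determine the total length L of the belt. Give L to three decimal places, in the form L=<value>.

open belt: β = asin((r2−r1)/C) = asin(-15/74) = -11.6951°
wrap1 = π − 2β = 203.3901°
wrap2 = π + 2β = 156.6099°
tangent length = C·cosβ = 72.4638
L = r1·wrap1 + r2·wrap2 + 2·C·cosβ = 17·3.5498 + 2·2.7334 + 2·72.4638 = 210.7413

L=210.741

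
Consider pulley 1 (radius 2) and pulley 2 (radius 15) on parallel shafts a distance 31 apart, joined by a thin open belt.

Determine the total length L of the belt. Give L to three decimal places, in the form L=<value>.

L=120.943

open belt: β = asin((r2−r1)/C) = asin(13/31) = 24.7939°
wrap1 = π − 2β = 130.4123°
wrap2 = π + 2β = 229.5877°
tangent length = C·cosβ = 28.1425
L = r1·wrap1 + r2·wrap2 + 2·C·cosβ = 2·2.2761 + 15·4.0071 + 2·28.1425 = 120.9432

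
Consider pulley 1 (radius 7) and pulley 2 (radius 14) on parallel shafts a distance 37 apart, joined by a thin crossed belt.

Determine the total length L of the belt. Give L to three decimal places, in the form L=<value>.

crossed belt: β = asin((r1+r2)/C) = asin(21/37) = 34.5808°
wrap1 = wrap2 = π + 2β = 249.1616°
tangent length = C·cosβ = 30.4631
L = (r1+r2)·wrap + 2·C·cosβ = 21·4.3487 + 2·30.4631 = 152.2487

L=152.249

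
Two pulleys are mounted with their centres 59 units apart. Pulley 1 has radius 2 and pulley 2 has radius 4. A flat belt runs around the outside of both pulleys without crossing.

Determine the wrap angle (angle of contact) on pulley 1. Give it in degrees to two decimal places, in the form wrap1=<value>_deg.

wrap1=176.11_deg

open belt: β = asin((r2−r1)/C) = asin(2/59) = 1.9426°
wrap1 = π − 2β = 176.1148°
wrap2 = π + 2β = 183.8852°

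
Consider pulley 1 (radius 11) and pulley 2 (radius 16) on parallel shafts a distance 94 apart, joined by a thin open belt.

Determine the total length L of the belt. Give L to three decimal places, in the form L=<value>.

open belt: β = asin((r2−r1)/C) = asin(5/94) = 3.0491°
wrap1 = π − 2β = 173.9018°
wrap2 = π + 2β = 186.0982°
tangent length = C·cosβ = 93.8669
L = r1·wrap1 + r2·wrap2 + 2·C·cosβ = 11·3.0352 + 16·3.2480 + 2·93.8669 = 273.0890

L=273.089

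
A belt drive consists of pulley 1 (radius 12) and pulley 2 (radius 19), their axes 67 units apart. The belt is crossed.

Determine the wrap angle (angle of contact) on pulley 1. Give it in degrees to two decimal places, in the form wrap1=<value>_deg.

crossed belt: β = asin((r1+r2)/C) = asin(31/67) = 27.5606°
wrap1 = wrap2 = π + 2β = 235.1212°

wrap1=235.12_deg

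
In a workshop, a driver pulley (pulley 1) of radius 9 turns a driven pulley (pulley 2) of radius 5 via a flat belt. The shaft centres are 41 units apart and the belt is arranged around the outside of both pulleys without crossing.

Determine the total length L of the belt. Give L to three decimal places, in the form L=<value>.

L=126.373

open belt: β = asin((r2−r1)/C) = asin(-4/41) = -5.5987°
wrap1 = π − 2β = 191.1975°
wrap2 = π + 2β = 168.8025°
tangent length = C·cosβ = 40.8044
L = r1·wrap1 + r2·wrap2 + 2·C·cosβ = 9·3.3370 + 5·2.9462 + 2·40.8044 = 126.3729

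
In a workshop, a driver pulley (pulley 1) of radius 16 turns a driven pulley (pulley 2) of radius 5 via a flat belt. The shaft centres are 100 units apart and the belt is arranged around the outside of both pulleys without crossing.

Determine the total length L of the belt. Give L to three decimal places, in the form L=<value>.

open belt: β = asin((r2−r1)/C) = asin(-11/100) = -6.3153°
wrap1 = π − 2β = 192.6306°
wrap2 = π + 2β = 167.3694°
tangent length = C·cosβ = 99.3932
L = r1·wrap1 + r2·wrap2 + 2·C·cosβ = 16·3.3620 + 5·2.9211 + 2·99.3932 = 267.1847

L=267.185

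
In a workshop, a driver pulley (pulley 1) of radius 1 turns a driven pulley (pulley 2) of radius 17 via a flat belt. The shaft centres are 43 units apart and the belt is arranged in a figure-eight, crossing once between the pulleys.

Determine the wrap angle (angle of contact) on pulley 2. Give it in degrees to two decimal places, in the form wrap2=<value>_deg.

crossed belt: β = asin((r1+r2)/C) = asin(18/43) = 24.7465°
wrap1 = wrap2 = π + 2β = 229.4930°

wrap2=229.49_deg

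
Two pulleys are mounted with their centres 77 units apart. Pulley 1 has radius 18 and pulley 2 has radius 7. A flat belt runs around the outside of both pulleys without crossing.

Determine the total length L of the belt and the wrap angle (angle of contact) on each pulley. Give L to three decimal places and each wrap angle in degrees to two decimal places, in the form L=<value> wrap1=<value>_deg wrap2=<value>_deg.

open belt: β = asin((r2−r1)/C) = asin(-11/77) = -8.2132°
wrap1 = π − 2β = 196.4264°
wrap2 = π + 2β = 163.5736°
tangent length = C·cosβ = 76.2102
L = r1·wrap1 + r2·wrap2 + 2·C·cosβ = 18·3.4283 + 7·2.8549 + 2·76.2102 = 234.1139

L=234.114 wrap1=196.43_deg wrap2=163.57_deg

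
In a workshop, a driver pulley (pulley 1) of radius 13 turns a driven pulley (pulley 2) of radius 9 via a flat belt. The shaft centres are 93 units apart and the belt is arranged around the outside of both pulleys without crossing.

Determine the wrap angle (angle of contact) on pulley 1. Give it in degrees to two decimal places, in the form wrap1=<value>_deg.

open belt: β = asin((r2−r1)/C) = asin(-4/93) = -2.4651°
wrap1 = π − 2β = 184.9302°
wrap2 = π + 2β = 175.0698°

wrap1=184.93_deg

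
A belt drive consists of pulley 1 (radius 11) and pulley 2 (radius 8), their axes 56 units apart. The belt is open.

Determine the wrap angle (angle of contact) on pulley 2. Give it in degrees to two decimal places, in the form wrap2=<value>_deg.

wrap2=173.86_deg

open belt: β = asin((r2−r1)/C) = asin(-3/56) = -3.0709°
wrap1 = π − 2β = 186.1418°
wrap2 = π + 2β = 173.8582°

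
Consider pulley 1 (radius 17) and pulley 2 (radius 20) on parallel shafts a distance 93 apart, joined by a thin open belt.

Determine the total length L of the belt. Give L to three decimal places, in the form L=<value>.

open belt: β = asin((r2−r1)/C) = asin(3/93) = 1.8486°
wrap1 = π − 2β = 176.3029°
wrap2 = π + 2β = 183.6971°
tangent length = C·cosβ = 92.9516
L = r1·wrap1 + r2·wrap2 + 2·C·cosβ = 17·3.0771 + 20·3.2061 + 2·92.9516 = 302.3357

L=302.336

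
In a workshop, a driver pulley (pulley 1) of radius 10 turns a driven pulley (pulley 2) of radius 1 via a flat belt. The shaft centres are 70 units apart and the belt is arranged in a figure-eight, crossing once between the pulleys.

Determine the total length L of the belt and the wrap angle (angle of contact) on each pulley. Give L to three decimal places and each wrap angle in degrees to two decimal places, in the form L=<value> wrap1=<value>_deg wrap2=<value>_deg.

crossed belt: β = asin((r1+r2)/C) = asin(11/70) = 9.0411°
wrap1 = wrap2 = π + 2β = 198.0822°
tangent length = C·cosβ = 69.1303
L = (r1+r2)·wrap + 2·C·cosβ = 11·3.4572 + 2·69.1303 = 176.2897

L=176.290 wrap1=198.08_deg wrap2=198.08_deg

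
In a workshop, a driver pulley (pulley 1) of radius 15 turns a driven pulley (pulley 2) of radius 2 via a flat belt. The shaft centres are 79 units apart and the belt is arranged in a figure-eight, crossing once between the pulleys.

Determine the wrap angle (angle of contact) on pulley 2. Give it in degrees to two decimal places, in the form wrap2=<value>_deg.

wrap2=204.85_deg

crossed belt: β = asin((r1+r2)/C) = asin(17/79) = 12.4267°
wrap1 = wrap2 = π + 2β = 204.8533°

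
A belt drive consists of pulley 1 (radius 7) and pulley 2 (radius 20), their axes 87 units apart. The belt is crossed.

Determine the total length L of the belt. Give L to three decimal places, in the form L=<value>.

L=267.272

crossed belt: β = asin((r1+r2)/C) = asin(27/87) = 18.0800°
wrap1 = wrap2 = π + 2β = 216.1600°
tangent length = C·cosβ = 82.7043
L = (r1+r2)·wrap + 2·C·cosβ = 27·3.7727 + 2·82.7043 = 267.2716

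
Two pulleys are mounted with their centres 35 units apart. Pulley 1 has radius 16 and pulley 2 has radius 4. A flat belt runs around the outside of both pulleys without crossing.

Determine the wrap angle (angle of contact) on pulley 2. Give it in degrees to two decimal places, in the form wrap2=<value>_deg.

wrap2=139.90_deg

open belt: β = asin((r2−r1)/C) = asin(-12/35) = -20.0510°
wrap1 = π − 2β = 220.1021°
wrap2 = π + 2β = 139.8979°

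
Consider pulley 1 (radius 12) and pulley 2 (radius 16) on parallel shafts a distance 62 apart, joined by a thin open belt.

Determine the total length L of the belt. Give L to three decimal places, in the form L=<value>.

open belt: β = asin((r2−r1)/C) = asin(4/62) = 3.6991°
wrap1 = π − 2β = 172.6019°
wrap2 = π + 2β = 187.3981°
tangent length = C·cosβ = 61.8708
L = r1·wrap1 + r2·wrap2 + 2·C·cosβ = 12·3.0125 + 16·3.2707 + 2·61.8708 = 212.2227

L=212.223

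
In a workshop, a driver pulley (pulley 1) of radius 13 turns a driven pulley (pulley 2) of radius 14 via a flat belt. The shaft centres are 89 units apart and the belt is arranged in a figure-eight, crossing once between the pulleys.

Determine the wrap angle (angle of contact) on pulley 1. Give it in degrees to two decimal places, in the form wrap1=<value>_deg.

crossed belt: β = asin((r1+r2)/C) = asin(27/89) = 17.6602°
wrap1 = wrap2 = π + 2β = 215.3203°

wrap1=215.32_deg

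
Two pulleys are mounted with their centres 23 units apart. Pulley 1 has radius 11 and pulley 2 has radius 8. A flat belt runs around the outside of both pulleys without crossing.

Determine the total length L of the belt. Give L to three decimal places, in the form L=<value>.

open belt: β = asin((r2−r1)/C) = asin(-3/23) = -7.4947°
wrap1 = π − 2β = 194.9894°
wrap2 = π + 2β = 165.0106°
tangent length = C·cosβ = 22.8035
L = r1·wrap1 + r2·wrap2 + 2·C·cosβ = 11·3.4032 + 8·2.8800 + 2·22.8035 = 106.0821

L=106.082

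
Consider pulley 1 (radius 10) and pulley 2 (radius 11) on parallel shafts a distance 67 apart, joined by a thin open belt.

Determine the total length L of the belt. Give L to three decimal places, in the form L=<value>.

open belt: β = asin((r2−r1)/C) = asin(1/67) = 0.8552°
wrap1 = π − 2β = 178.2896°
wrap2 = π + 2β = 181.7104°
tangent length = C·cosβ = 66.9925
L = r1·wrap1 + r2·wrap2 + 2·C·cosβ = 10·3.1117 + 11·3.1714 + 2·66.9925 = 199.9884

L=199.988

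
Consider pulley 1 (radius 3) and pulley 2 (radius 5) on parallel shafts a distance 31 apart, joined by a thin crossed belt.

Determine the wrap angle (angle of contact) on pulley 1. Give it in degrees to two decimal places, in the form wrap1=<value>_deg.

crossed belt: β = asin((r1+r2)/C) = asin(8/31) = 14.9552°
wrap1 = wrap2 = π + 2β = 209.9105°

wrap1=209.91_deg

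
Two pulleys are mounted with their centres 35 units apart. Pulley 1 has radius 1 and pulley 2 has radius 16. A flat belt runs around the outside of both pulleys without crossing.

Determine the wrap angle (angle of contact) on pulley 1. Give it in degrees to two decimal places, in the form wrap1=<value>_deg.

open belt: β = asin((r2−r1)/C) = asin(15/35) = 25.3769°
wrap1 = π − 2β = 129.2461°
wrap2 = π + 2β = 230.7539°

wrap1=129.25_deg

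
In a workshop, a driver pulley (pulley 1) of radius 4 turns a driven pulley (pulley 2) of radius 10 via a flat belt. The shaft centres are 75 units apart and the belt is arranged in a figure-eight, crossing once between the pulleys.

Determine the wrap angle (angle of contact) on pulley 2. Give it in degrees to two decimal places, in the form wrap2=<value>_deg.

wrap2=201.52_deg

crossed belt: β = asin((r1+r2)/C) = asin(14/75) = 10.7583°
wrap1 = wrap2 = π + 2β = 201.5166°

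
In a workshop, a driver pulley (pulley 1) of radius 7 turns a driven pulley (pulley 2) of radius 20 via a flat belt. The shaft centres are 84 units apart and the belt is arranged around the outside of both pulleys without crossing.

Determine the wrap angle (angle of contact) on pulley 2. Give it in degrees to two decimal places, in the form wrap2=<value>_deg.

open belt: β = asin((r2−r1)/C) = asin(13/84) = 8.9030°
wrap1 = π − 2β = 162.1940°
wrap2 = π + 2β = 197.8060°

wrap2=197.81_deg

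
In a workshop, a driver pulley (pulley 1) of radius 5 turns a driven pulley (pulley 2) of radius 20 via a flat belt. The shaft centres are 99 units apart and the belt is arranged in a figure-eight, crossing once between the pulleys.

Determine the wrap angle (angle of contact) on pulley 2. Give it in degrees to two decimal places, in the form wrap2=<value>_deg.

wrap2=209.25_deg

crossed belt: β = asin((r1+r2)/C) = asin(25/99) = 14.6270°
wrap1 = wrap2 = π + 2β = 209.2540°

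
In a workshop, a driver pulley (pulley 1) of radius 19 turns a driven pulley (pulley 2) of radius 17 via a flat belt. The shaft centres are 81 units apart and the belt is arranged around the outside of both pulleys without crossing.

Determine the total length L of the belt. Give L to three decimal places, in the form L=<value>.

L=275.147

open belt: β = asin((r2−r1)/C) = asin(-2/81) = -1.4149°
wrap1 = π − 2β = 182.8297°
wrap2 = π + 2β = 177.1703°
tangent length = C·cosβ = 80.9753
L = r1·wrap1 + r2·wrap2 + 2·C·cosβ = 19·3.1910 + 17·3.0922 + 2·80.9753 = 275.1467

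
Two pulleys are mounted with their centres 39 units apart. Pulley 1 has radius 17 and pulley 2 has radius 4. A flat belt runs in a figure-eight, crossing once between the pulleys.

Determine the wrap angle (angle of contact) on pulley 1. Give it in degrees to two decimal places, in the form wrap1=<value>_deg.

wrap1=245.16_deg

crossed belt: β = asin((r1+r2)/C) = asin(21/39) = 32.5790°
wrap1 = wrap2 = π + 2β = 245.1579°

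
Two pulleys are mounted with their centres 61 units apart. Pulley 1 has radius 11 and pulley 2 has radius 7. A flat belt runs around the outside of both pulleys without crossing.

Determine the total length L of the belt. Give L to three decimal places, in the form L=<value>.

open belt: β = asin((r2−r1)/C) = asin(-4/61) = -3.7598°
wrap1 = π − 2β = 187.5196°
wrap2 = π + 2β = 172.4804°
tangent length = C·cosβ = 60.8687
L = r1·wrap1 + r2·wrap2 + 2·C·cosβ = 11·3.2728 + 7·3.0104 + 2·60.8687 = 178.8111

L=178.811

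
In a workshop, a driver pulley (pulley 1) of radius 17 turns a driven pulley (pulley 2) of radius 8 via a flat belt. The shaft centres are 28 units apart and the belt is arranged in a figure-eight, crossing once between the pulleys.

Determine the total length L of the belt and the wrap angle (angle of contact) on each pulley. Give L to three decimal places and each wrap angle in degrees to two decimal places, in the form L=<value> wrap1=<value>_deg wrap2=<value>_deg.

crossed belt: β = asin((r1+r2)/C) = asin(25/28) = 63.2345°
wrap1 = wrap2 = π + 2β = 306.4690°
tangent length = C·cosβ = 12.6095
L = (r1+r2)·wrap + 2·C·cosβ = 25·5.3489 + 2·12.6095 = 158.9414

L=158.941 wrap1=306.47_deg wrap2=306.47_deg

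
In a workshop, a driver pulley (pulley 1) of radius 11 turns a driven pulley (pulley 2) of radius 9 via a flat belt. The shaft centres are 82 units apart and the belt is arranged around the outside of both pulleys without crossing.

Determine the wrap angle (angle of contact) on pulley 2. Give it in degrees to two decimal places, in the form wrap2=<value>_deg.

wrap2=177.20_deg

open belt: β = asin((r2−r1)/C) = asin(-2/82) = -1.3976°
wrap1 = π − 2β = 182.7952°
wrap2 = π + 2β = 177.2048°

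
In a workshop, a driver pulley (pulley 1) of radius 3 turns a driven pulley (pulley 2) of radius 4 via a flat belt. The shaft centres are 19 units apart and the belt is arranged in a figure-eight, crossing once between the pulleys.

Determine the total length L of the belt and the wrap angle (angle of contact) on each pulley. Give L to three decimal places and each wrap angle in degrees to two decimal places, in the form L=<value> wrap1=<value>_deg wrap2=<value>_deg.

crossed belt: β = asin((r1+r2)/C) = asin(7/19) = 21.6183°
wrap1 = wrap2 = π + 2β = 223.2365°
tangent length = C·cosβ = 17.6635
L = (r1+r2)·wrap + 2·C·cosβ = 7·3.8962 + 2·17.6635 = 62.6005

L=62.601 wrap1=223.24_deg wrap2=223.24_deg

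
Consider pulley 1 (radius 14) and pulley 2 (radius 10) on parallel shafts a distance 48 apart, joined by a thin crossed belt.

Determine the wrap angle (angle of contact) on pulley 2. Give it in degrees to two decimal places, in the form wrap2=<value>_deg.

wrap2=240.00_deg

crossed belt: β = asin((r1+r2)/C) = asin(24/48) = 30.0000°
wrap1 = wrap2 = π + 2β = 240.0000°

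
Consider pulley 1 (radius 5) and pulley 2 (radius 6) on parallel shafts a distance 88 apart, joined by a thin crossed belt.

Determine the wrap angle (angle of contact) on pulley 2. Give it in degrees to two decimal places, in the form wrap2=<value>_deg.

crossed belt: β = asin((r1+r2)/C) = asin(11/88) = 7.1808°
wrap1 = wrap2 = π + 2β = 194.3615°

wrap2=194.36_deg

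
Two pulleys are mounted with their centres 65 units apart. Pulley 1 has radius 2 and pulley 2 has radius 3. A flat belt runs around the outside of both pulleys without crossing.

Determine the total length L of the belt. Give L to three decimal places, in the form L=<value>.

open belt: β = asin((r2−r1)/C) = asin(1/65) = 0.8815°
wrap1 = π − 2β = 178.2370°
wrap2 = π + 2β = 181.7630°
tangent length = C·cosβ = 64.9923
L = r1·wrap1 + r2·wrap2 + 2·C·cosβ = 2·3.1108 + 3·3.1724 + 2·64.9923 = 145.7233

L=145.723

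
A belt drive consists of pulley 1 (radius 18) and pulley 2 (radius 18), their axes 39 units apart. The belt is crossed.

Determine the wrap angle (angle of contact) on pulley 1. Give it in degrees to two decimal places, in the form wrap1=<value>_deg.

crossed belt: β = asin((r1+r2)/C) = asin(36/39) = 67.3801°
wrap1 = wrap2 = π + 2β = 314.7603°

wrap1=314.76_deg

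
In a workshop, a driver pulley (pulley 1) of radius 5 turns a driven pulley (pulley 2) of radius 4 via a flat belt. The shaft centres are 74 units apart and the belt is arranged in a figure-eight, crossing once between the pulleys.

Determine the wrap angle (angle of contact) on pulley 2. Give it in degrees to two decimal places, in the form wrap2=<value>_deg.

crossed belt: β = asin((r1+r2)/C) = asin(9/74) = 6.9857°
wrap1 = wrap2 = π + 2β = 193.9714°

wrap2=193.97_deg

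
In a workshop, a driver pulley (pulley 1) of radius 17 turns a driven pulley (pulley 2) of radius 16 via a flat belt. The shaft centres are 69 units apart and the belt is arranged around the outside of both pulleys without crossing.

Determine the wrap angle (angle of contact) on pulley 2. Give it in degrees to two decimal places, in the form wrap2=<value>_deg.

open belt: β = asin((r2−r1)/C) = asin(-1/69) = -0.8304°
wrap1 = π − 2β = 181.6608°
wrap2 = π + 2β = 178.3392°

wrap2=178.34_deg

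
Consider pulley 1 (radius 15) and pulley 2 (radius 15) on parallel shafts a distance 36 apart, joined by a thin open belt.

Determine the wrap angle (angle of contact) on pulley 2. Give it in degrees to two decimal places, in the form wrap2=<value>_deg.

open belt: β = asin((r2−r1)/C) = asin(0/36) = 0.0000°
wrap1 = π − 2β = 180.0000°
wrap2 = π + 2β = 180.0000°

wrap2=180.00_deg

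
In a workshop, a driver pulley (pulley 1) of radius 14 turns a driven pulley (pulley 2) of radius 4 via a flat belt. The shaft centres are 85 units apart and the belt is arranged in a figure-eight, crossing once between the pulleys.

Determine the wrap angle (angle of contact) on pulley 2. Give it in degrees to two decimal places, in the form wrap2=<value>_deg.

wrap2=204.45_deg

crossed belt: β = asin((r1+r2)/C) = asin(18/85) = 12.2258°
wrap1 = wrap2 = π + 2β = 204.4516°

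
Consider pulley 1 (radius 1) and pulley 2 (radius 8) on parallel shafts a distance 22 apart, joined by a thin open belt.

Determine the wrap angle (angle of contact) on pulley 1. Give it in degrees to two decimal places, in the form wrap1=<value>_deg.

open belt: β = asin((r2−r1)/C) = asin(7/22) = 18.5530°
wrap1 = π − 2β = 142.8940°
wrap2 = π + 2β = 217.1060°

wrap1=142.89_deg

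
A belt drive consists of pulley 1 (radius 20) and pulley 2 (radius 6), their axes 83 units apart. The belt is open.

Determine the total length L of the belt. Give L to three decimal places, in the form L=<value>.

open belt: β = asin((r2−r1)/C) = asin(-14/83) = -9.7108°
wrap1 = π − 2β = 199.4215°
wrap2 = π + 2β = 160.5785°
tangent length = C·cosβ = 81.8108
L = r1·wrap1 + r2·wrap2 + 2·C·cosβ = 20·3.4806 + 6·2.8026 + 2·81.8108 = 250.0485

L=250.049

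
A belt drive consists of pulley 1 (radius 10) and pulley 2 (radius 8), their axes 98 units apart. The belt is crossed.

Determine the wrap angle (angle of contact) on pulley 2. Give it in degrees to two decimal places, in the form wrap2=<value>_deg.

wrap2=201.17_deg

crossed belt: β = asin((r1+r2)/C) = asin(18/98) = 10.5838°
wrap1 = wrap2 = π + 2β = 201.1676°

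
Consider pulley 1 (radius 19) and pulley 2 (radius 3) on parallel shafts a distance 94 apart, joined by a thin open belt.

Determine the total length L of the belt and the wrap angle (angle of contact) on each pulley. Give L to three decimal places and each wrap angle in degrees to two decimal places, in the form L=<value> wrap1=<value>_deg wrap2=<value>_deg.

L=259.845 wrap1=199.60_deg wrap2=160.40_deg

open belt: β = asin((r2−r1)/C) = asin(-16/94) = -9.8002°
wrap1 = π − 2β = 199.6004°
wrap2 = π + 2β = 160.3996°
tangent length = C·cosβ = 92.6283
L = r1·wrap1 + r2·wrap2 + 2·C·cosβ = 19·3.4837 + 3·2.7995 + 2·92.6283 = 259.8451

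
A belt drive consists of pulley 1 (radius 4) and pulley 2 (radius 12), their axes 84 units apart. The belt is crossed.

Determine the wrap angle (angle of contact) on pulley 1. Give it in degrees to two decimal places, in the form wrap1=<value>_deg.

wrap1=201.96_deg

crossed belt: β = asin((r1+r2)/C) = asin(16/84) = 10.9806°
wrap1 = wrap2 = π + 2β = 201.9612°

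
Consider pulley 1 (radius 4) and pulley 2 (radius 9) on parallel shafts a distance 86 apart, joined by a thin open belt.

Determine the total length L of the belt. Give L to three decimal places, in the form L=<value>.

L=213.131

open belt: β = asin((r2−r1)/C) = asin(5/86) = 3.3330°
wrap1 = π − 2β = 173.3339°
wrap2 = π + 2β = 186.6661°
tangent length = C·cosβ = 85.8545
L = r1·wrap1 + r2·wrap2 + 2·C·cosβ = 4·3.0252 + 9·3.2579 + 2·85.8545 = 213.1315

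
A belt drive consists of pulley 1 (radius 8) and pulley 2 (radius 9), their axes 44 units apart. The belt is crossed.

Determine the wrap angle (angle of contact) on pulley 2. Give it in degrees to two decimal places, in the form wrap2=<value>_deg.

crossed belt: β = asin((r1+r2)/C) = asin(17/44) = 22.7284°
wrap1 = wrap2 = π + 2β = 225.4568°

wrap2=225.46_deg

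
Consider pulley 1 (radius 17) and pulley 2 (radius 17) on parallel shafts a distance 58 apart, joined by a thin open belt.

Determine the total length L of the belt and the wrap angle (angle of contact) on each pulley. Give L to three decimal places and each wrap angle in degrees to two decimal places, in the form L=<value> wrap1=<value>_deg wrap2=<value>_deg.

L=222.814 wrap1=180.00_deg wrap2=180.00_deg

open belt: β = asin((r2−r1)/C) = asin(0/58) = 0.0000°
wrap1 = π − 2β = 180.0000°
wrap2 = π + 2β = 180.0000°
tangent length = C·cosβ = 58.0000
L = r1·wrap1 + r2·wrap2 + 2·C·cosβ = 17·3.1416 + 17·3.1416 + 2·58.0000 = 222.8142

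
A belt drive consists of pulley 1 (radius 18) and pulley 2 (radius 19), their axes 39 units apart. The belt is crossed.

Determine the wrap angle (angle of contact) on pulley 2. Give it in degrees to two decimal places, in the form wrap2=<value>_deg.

wrap2=323.14_deg

crossed belt: β = asin((r1+r2)/C) = asin(37/39) = 71.5713°
wrap1 = wrap2 = π + 2β = 323.1427°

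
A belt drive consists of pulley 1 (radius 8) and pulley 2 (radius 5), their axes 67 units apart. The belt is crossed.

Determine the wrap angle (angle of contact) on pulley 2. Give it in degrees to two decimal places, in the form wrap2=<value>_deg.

crossed belt: β = asin((r1+r2)/C) = asin(13/67) = 11.1881°
wrap1 = wrap2 = π + 2β = 202.3761°

wrap2=202.38_deg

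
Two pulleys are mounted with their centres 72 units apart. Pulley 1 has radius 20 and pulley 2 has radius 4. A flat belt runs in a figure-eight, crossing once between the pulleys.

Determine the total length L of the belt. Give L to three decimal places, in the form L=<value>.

crossed belt: β = asin((r1+r2)/C) = asin(24/72) = 19.4712°
wrap1 = wrap2 = π + 2β = 218.9424°
tangent length = C·cosβ = 67.8823
L = (r1+r2)·wrap + 2·C·cosβ = 24·3.8213 + 2·67.8823 = 227.4749

L=227.475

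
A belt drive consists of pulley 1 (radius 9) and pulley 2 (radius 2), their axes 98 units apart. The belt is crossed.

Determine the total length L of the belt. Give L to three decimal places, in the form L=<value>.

L=231.794

crossed belt: β = asin((r1+r2)/C) = asin(11/98) = 6.4447°
wrap1 = wrap2 = π + 2β = 192.8895°
tangent length = C·cosβ = 97.3807
L = (r1+r2)·wrap + 2·C·cosβ = 11·3.3666 + 2·97.3807 = 231.7935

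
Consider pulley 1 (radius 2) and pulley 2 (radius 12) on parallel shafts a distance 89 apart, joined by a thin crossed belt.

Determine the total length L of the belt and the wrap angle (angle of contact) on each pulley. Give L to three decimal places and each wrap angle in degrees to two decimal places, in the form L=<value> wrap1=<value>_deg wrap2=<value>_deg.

crossed belt: β = asin((r1+r2)/C) = asin(14/89) = 9.0504°
wrap1 = wrap2 = π + 2β = 198.1008°
tangent length = C·cosβ = 87.8920
L = (r1+r2)·wrap + 2·C·cosβ = 14·3.4575 + 2·87.8920 = 224.1891

L=224.189 wrap1=198.10_deg wrap2=198.10_deg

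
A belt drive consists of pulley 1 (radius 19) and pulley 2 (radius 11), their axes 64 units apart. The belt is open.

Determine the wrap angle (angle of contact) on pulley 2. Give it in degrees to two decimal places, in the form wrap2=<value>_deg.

wrap2=165.64_deg

open belt: β = asin((r2−r1)/C) = asin(-8/64) = -7.1808°
wrap1 = π − 2β = 194.3615°
wrap2 = π + 2β = 165.6385°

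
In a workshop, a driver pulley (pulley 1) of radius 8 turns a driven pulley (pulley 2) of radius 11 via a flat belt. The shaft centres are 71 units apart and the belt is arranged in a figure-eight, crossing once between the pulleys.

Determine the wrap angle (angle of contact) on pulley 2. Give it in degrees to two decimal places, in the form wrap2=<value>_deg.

crossed belt: β = asin((r1+r2)/C) = asin(19/71) = 15.5218°
wrap1 = wrap2 = π + 2β = 211.0437°

wrap2=211.04_deg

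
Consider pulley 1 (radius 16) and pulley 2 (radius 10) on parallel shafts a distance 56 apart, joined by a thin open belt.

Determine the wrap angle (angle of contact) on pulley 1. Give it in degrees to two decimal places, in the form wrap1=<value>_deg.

wrap1=192.30_deg

open belt: β = asin((r2−r1)/C) = asin(-6/56) = -6.1506°
wrap1 = π − 2β = 192.3013°
wrap2 = π + 2β = 167.6987°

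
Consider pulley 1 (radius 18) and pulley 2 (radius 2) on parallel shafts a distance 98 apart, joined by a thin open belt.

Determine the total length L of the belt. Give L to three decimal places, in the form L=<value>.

L=261.450

open belt: β = asin((r2−r1)/C) = asin(-16/98) = -9.3965°
wrap1 = π − 2β = 198.7930°
wrap2 = π + 2β = 161.2070°
tangent length = C·cosβ = 96.6851
L = r1·wrap1 + r2·wrap2 + 2·C·cosβ = 18·3.4696 + 2·2.8136 + 2·96.6851 = 261.4499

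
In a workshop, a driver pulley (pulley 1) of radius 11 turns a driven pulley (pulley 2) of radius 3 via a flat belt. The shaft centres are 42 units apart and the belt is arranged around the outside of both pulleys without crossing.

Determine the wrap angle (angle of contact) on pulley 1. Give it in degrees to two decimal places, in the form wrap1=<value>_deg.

open belt: β = asin((r2−r1)/C) = asin(-8/42) = -10.9806°
wrap1 = π − 2β = 201.9612°
wrap2 = π + 2β = 158.0388°

wrap1=201.96_deg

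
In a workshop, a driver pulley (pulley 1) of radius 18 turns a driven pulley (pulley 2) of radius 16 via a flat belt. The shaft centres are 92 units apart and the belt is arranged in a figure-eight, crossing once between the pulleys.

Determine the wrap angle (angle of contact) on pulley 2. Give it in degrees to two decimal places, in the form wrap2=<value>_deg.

wrap2=223.38_deg

crossed belt: β = asin((r1+r2)/C) = asin(34/92) = 21.6888°
wrap1 = wrap2 = π + 2β = 223.3776°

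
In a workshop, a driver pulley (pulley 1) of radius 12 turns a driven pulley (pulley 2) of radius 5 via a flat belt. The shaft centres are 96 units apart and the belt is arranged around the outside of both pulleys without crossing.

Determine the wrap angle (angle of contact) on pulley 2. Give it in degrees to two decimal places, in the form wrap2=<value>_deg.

open belt: β = asin((r2−r1)/C) = asin(-7/96) = -4.1815°
wrap1 = π − 2β = 188.3631°
wrap2 = π + 2β = 171.6369°

wrap2=171.64_deg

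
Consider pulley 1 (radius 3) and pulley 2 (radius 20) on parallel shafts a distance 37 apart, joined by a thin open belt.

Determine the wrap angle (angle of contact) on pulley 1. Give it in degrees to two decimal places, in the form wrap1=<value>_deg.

wrap1=125.30_deg

open belt: β = asin((r2−r1)/C) = asin(17/37) = 27.3522°
wrap1 = π − 2β = 125.2955°
wrap2 = π + 2β = 234.7045°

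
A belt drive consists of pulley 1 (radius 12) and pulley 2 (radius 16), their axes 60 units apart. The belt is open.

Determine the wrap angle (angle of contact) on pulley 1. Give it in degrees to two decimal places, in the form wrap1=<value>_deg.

wrap1=172.35_deg

open belt: β = asin((r2−r1)/C) = asin(4/60) = 3.8226°
wrap1 = π − 2β = 172.3549°
wrap2 = π + 2β = 187.6451°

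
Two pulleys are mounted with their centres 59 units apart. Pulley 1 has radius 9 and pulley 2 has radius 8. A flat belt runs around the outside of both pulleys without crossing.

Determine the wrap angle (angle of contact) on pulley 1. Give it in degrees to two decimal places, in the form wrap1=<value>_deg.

open belt: β = asin((r2−r1)/C) = asin(-1/59) = -0.9712°
wrap1 = π − 2β = 181.9423°
wrap2 = π + 2β = 178.0577°

wrap1=181.94_deg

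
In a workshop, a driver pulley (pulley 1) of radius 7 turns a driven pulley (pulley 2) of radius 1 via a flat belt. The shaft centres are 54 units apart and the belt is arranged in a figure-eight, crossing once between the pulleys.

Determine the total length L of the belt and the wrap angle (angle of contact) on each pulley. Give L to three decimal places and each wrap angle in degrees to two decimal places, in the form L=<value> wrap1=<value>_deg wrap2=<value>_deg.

L=134.320 wrap1=197.04_deg wrap2=197.04_deg

crossed belt: β = asin((r1+r2)/C) = asin(8/54) = 8.5196°
wrap1 = wrap2 = π + 2β = 197.0392°
tangent length = C·cosβ = 53.4041
L = (r1+r2)·wrap + 2·C·cosβ = 8·3.4390 + 2·53.4041 = 134.3201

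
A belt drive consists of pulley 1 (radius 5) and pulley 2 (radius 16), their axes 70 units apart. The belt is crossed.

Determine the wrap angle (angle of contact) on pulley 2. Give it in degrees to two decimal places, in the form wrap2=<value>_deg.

crossed belt: β = asin((r1+r2)/C) = asin(21/70) = 17.4576°
wrap1 = wrap2 = π + 2β = 214.9152°

wrap2=214.92_deg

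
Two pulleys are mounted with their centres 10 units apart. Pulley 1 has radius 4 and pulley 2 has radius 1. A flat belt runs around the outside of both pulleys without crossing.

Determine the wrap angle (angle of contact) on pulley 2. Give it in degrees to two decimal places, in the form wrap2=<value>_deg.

wrap2=145.08_deg

open belt: β = asin((r2−r1)/C) = asin(-3/10) = -17.4576°
wrap1 = π − 2β = 214.9152°
wrap2 = π + 2β = 145.0848°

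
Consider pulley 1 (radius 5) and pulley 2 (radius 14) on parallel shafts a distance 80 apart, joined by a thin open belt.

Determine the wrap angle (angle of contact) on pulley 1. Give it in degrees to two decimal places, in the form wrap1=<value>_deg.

wrap1=167.08_deg

open belt: β = asin((r2−r1)/C) = asin(9/80) = 6.4594°
wrap1 = π − 2β = 167.0811°
wrap2 = π + 2β = 192.9189°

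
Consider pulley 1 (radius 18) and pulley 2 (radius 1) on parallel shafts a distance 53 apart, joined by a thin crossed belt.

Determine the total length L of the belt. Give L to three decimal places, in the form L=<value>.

L=172.578

crossed belt: β = asin((r1+r2)/C) = asin(19/53) = 21.0075°
wrap1 = wrap2 = π + 2β = 222.0151°
tangent length = C·cosβ = 49.4773
L = (r1+r2)·wrap + 2·C·cosβ = 19·3.8749 + 2·49.4773 = 172.5775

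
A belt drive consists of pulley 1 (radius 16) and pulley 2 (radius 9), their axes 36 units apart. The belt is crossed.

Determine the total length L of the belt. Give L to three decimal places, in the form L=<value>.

crossed belt: β = asin((r1+r2)/C) = asin(25/36) = 43.9830°
wrap1 = wrap2 = π + 2β = 267.9659°
tangent length = C·cosβ = 25.9037
L = (r1+r2)·wrap + 2·C·cosβ = 25·4.6769 + 2·25.9037 = 168.7295

L=168.730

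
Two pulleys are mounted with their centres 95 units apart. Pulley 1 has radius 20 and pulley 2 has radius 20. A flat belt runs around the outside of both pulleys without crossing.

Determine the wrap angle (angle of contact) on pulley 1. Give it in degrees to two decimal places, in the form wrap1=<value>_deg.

open belt: β = asin((r2−r1)/C) = asin(0/95) = 0.0000°
wrap1 = π − 2β = 180.0000°
wrap2 = π + 2β = 180.0000°

wrap1=180.00_deg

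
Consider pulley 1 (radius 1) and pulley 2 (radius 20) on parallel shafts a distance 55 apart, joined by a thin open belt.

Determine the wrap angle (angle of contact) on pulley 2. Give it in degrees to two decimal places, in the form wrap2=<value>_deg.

wrap2=220.42_deg

open belt: β = asin((r2−r1)/C) = asin(19/55) = 20.2095°
wrap1 = π − 2β = 139.5809°
wrap2 = π + 2β = 220.4191°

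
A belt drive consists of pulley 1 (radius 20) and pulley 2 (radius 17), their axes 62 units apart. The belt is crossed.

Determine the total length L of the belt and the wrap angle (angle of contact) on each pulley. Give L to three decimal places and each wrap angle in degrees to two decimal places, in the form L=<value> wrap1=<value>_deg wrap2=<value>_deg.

L=263.059 wrap1=253.28_deg wrap2=253.28_deg

crossed belt: β = asin((r1+r2)/C) = asin(37/62) = 36.6392°
wrap1 = wrap2 = π + 2β = 253.2784°
tangent length = C·cosβ = 49.7494
L = (r1+r2)·wrap + 2·C·cosβ = 37·4.4205 + 2·49.7494 = 263.0588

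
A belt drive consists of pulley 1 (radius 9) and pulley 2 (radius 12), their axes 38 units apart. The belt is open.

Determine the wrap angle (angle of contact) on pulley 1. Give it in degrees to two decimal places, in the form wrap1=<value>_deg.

open belt: β = asin((r2−r1)/C) = asin(3/38) = 4.5281°
wrap1 = π − 2β = 170.9439°
wrap2 = π + 2β = 189.0561°

wrap1=170.94_deg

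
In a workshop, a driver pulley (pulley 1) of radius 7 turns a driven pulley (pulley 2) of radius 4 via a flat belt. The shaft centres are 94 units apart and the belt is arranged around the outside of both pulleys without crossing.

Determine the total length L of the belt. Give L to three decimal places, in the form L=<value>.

open belt: β = asin((r2−r1)/C) = asin(-3/94) = -1.8289°
wrap1 = π − 2β = 183.6578°
wrap2 = π + 2β = 176.3422°
tangent length = C·cosβ = 93.9521
L = r1·wrap1 + r2·wrap2 + 2·C·cosβ = 7·3.2054 + 4·3.0778 + 2·93.9521 = 222.6533

L=222.653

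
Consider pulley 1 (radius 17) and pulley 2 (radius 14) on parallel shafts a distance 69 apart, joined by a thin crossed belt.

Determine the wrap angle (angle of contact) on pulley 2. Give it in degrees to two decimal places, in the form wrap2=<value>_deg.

wrap2=233.39_deg

crossed belt: β = asin((r1+r2)/C) = asin(31/69) = 26.6972°
wrap1 = wrap2 = π + 2β = 233.3944°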